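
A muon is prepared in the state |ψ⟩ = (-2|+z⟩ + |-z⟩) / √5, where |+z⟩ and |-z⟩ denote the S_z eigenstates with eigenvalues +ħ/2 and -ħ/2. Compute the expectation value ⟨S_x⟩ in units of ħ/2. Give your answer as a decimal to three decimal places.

⟨σ_x⟩ = 2 Re(a* b)/(|a|²+|b|²) with a = -2, b = 1.
a* b = -2, so ⟨σ_x⟩ = -4/5.
⟨S_x⟩ = (ħ/2)·⟨σ_x⟩.

-0.800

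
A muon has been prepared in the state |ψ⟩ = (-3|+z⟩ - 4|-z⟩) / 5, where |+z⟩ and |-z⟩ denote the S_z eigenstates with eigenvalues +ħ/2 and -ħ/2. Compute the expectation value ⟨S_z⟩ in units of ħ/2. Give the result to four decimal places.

⟨σ_z⟩ = |a|² - |b|² divided by |a|²+|b|², with a, b the |+z⟩, |-z⟩ amplitudes.
= (9 - 16)/25 = -7/25.
⟨S_z⟩ = (ħ/2)·⟨σ_z⟩.

-0.2800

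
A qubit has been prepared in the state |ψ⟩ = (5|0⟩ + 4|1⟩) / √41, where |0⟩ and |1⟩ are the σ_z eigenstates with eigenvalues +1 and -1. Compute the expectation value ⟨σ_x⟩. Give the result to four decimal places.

0.9756

⟨σ_x⟩ = 2 Re(a* b)/(|a|²+|b|²) with a = 5, b = 4.
a* b = 20, so ⟨σ_x⟩ = 40/41.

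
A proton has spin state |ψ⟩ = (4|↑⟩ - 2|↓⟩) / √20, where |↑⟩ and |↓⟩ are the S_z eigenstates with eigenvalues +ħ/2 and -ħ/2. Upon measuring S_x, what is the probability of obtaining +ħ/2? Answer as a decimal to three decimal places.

0.100

|+x⟩ = (|↑⟩ + |↓⟩)/√2, so ⟨+x|ψ⟩ = (2) / (√2·√20).
P = |2|² / 40 = 4/40.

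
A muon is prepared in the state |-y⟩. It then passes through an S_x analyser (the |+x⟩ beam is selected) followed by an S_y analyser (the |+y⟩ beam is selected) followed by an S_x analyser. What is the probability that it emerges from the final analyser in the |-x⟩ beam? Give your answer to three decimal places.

First analyser (S_x): from |-y⟩, P(|+x⟩) = 1/2.
After stage 1 the state is |+x⟩; P(|+y⟩) = |⟨+y|+x⟩|² = 1/2.
After stage 2 the state is |+y⟩; P(|-x⟩) = |⟨-x|+y⟩|² = 1/2.
Joint probability = 1/2 × 1/2 × 1/2 = 0.125.

0.125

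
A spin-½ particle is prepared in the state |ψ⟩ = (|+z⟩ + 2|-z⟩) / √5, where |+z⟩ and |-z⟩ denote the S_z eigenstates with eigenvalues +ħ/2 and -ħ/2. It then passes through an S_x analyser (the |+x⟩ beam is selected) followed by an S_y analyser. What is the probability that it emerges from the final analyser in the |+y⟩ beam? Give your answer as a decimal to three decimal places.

First analyser (S_x): P(|+x⟩) = |⟨+x|ψ⟩|² = 9/10.
After stage 1 the state is |+x⟩; P(|+y⟩) = |⟨+y|+x⟩|² = 1/2.
Joint probability = 9/10 × 1/2 = 0.450.

0.450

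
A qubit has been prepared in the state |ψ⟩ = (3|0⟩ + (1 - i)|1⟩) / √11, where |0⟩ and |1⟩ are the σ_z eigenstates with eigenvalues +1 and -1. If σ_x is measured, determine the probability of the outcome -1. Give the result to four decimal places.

|-x⟩ = (|0⟩ - |1⟩)/√2, so ⟨-x|ψ⟩ = (2 + i) / (√2·√11).
P = |2 + i|² / 22 = 5/22.

0.2273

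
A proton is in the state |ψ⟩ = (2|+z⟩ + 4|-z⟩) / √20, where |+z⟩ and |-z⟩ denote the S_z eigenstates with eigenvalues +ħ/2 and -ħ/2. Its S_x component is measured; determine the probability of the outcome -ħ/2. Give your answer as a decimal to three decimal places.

|-x⟩ = (|+z⟩ - |-z⟩)/√2, so ⟨-x|ψ⟩ = (-2) / (√2·√20).
P = |-2|² / 40 = 4/40.

0.100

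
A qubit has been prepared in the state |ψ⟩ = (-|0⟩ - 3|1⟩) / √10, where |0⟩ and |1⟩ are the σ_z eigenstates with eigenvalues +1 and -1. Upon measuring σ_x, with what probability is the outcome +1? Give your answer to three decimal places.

|+x⟩ = (|0⟩ + |1⟩)/√2, so ⟨+x|ψ⟩ = (-4) / (√2·√10).
P = |-4|² / 20 = 16/20.

0.800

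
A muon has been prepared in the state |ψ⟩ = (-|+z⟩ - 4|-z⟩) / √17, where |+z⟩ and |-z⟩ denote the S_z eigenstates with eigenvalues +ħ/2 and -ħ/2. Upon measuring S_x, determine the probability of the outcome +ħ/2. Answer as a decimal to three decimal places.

|+x⟩ = (|+z⟩ + |-z⟩)/√2, so ⟨+x|ψ⟩ = (-5) / (√2·√17).
P = |-5|² / 34 = 25/34.

0.735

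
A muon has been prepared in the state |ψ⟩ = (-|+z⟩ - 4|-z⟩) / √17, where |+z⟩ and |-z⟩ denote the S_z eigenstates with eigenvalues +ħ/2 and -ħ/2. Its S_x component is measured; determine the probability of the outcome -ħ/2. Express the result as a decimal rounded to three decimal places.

|-x⟩ = (|+z⟩ - |-z⟩)/√2, so ⟨-x|ψ⟩ = (3) / (√2·√17).
P = |3|² / 34 = 9/34.

0.265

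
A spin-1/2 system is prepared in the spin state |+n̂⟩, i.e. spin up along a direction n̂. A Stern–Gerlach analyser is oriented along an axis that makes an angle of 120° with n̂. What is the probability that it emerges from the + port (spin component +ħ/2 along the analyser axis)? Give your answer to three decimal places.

0.250

For spin-½, the probability of finding spin-up along an axis at angle θ to the initial spin direction is cos²(θ/2); spin-down is sin²(θ/2).
θ = 120°, so P = cos²(60°) ≈ 0.250.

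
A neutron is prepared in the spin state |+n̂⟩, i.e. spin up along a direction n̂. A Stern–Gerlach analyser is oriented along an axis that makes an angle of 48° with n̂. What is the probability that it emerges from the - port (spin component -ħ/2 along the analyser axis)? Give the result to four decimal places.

For spin-½, the probability of finding spin-up along an axis at angle θ to the initial spin direction is cos²(θ/2); spin-down is sin²(θ/2).
θ = 48°, so P = sin²(24°) ≈ 0.1654.

0.1654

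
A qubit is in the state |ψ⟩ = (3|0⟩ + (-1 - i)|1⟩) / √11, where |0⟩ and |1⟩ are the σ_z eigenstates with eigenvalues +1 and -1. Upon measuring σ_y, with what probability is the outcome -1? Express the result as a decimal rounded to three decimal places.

|-y⟩ = (|0⟩ - i|1⟩)/√2, so ⟨-y|ψ⟩ = (4 - i) / (√2·√11).
P = |4 - i|² / 22 = 17/22.

0.773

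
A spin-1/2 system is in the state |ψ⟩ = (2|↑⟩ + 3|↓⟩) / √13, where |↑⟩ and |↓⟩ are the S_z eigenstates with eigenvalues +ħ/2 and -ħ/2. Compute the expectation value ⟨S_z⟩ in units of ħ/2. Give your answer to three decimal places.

⟨σ_z⟩ = |a|² - |b|² divided by |a|²+|b|², with a, b the |↑⟩, |↓⟩ amplitudes.
= (4 - 9)/13 = -5/13.
⟨S_z⟩ = (ħ/2)·⟨σ_z⟩.

-0.385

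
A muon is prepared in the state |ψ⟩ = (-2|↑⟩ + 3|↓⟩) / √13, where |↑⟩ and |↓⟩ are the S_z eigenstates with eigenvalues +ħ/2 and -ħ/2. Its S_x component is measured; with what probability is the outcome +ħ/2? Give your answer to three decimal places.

|+x⟩ = (|↑⟩ + |↓⟩)/√2, so ⟨+x|ψ⟩ = (1) / (√2·√13).
P = |1|² / 26 = 1/26.

0.038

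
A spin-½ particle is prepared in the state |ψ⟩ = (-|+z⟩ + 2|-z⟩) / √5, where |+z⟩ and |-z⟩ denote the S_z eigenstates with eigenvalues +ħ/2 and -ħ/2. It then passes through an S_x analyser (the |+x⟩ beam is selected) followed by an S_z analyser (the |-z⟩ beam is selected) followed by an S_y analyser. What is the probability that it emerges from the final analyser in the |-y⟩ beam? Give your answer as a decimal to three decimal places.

First analyser (S_x): P(|+x⟩) = |⟨+x|ψ⟩|² = 1/10.
After stage 1 the state is |+x⟩; P(|-z⟩) = |⟨-z|+x⟩|² = 1/2.
After stage 2 the state is |-z⟩; P(|-y⟩) = |⟨-y|-z⟩|² = 1/2.
Joint probability = 1/10 × 1/2 × 1/2 = 0.025.

0.025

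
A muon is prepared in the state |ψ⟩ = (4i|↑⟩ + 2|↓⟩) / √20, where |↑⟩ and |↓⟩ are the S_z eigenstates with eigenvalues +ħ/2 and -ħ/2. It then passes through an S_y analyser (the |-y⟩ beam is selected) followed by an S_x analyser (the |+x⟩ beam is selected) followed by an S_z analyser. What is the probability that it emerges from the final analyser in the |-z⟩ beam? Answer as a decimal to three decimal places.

0.225

First analyser (S_y): P(|-y⟩) = |⟨-y|ψ⟩|² = 36/40.
After stage 1 the state is |-y⟩; P(|+x⟩) = |⟨+x|-y⟩|² = 1/2.
After stage 2 the state is |+x⟩; P(|-z⟩) = |⟨-z|+x⟩|² = 1/2.
Joint probability = 36/40 × 1/2 × 1/2 = 0.225.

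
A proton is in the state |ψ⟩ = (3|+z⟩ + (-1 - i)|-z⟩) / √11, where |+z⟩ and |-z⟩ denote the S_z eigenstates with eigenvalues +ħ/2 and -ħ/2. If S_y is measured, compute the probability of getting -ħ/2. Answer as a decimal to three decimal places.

0.773

|-y⟩ = (|+z⟩ - i|-z⟩)/√2, so ⟨-y|ψ⟩ = (4 - i) / (√2·√11).
P = |4 - i|² / 22 = 17/22.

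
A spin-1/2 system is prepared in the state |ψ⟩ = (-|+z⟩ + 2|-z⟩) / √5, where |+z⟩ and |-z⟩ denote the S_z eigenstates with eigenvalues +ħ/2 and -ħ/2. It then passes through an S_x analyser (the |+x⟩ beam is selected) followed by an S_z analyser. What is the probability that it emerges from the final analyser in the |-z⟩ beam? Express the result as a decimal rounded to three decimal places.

First analyser (S_x): P(|+x⟩) = |⟨+x|ψ⟩|² = 1/10.
After stage 1 the state is |+x⟩; P(|-z⟩) = |⟨-z|+x⟩|² = 1/2.
Joint probability = 1/10 × 1/2 = 0.050.

0.050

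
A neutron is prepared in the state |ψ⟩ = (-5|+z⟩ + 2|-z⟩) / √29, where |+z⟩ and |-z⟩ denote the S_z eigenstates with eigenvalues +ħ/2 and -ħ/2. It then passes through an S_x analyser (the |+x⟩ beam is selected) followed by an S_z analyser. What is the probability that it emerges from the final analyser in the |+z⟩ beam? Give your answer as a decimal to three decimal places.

First analyser (S_x): P(|+x⟩) = |⟨+x|ψ⟩|² = 9/58.
After stage 1 the state is |+x⟩; P(|+z⟩) = |⟨+z|+x⟩|² = 1/2.
Joint probability = 9/58 × 1/2 = 0.078.

0.078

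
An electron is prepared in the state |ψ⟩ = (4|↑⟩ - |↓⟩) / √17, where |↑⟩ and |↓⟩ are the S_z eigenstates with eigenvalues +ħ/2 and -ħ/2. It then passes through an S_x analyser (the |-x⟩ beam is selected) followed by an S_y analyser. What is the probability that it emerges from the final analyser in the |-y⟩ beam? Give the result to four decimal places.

First analyser (S_x): P(|-x⟩) = |⟨-x|ψ⟩|² = 25/34.
After stage 1 the state is |-x⟩; P(|-y⟩) = |⟨-y|-x⟩|² = 1/2.
Joint probability = 25/34 × 1/2 = 0.3676.

0.3676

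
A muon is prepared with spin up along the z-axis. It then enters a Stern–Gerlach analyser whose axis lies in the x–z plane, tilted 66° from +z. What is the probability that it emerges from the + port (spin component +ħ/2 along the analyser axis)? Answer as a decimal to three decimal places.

0.703

For spin-½, the probability of finding spin-up along an axis at angle θ to the initial spin direction is cos²(θ/2); spin-down is sin²(θ/2).
θ = 66°, so P = cos²(33°) ≈ 0.703.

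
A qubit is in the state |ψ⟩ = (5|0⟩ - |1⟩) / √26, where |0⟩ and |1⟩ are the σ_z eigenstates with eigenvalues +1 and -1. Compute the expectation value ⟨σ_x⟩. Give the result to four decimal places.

-0.3846

⟨σ_x⟩ = 2 Re(a* b)/(|a|²+|b|²) with a = 5, b = -1.
a* b = -5, so ⟨σ_x⟩ = -10/26.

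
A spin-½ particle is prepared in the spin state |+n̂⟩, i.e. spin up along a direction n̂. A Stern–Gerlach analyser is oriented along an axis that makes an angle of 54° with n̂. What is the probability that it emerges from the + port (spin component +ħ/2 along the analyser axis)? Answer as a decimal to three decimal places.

0.794

For spin-½, the probability of finding spin-up along an axis at angle θ to the initial spin direction is cos²(θ/2); spin-down is sin²(θ/2).
θ = 54°, so P = cos²(27°) ≈ 0.794.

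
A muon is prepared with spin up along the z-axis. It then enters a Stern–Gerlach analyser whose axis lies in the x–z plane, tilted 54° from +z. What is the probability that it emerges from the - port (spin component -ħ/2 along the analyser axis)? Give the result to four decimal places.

For spin-½, the probability of finding spin-up along an axis at angle θ to the initial spin direction is cos²(θ/2); spin-down is sin²(θ/2).
θ = 54°, so P = sin²(27°) ≈ 0.2061.

0.2061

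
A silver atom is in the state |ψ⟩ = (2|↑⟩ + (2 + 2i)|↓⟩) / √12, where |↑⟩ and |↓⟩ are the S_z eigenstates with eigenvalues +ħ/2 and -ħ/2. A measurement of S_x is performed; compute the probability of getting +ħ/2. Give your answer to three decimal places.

|+x⟩ = (|↑⟩ + |↓⟩)/√2, so ⟨+x|ψ⟩ = (4 + 2i) / (√2·√12).
P = |4 + 2i|² / 24 = 20/24.

0.833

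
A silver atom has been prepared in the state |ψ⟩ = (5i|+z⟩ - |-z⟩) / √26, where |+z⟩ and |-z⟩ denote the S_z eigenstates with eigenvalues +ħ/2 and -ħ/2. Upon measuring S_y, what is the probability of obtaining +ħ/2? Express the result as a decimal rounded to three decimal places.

|+y⟩ = (|+z⟩ + i|-z⟩)/√2, so ⟨+y|ψ⟩ = (6i) / (√2·√26).
P = |6i|² / 52 = 36/52.

0.692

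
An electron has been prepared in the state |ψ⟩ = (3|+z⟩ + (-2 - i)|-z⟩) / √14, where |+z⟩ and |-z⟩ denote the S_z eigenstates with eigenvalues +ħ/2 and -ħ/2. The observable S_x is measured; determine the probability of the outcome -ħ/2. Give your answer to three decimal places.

0.929

|-x⟩ = (|+z⟩ - |-z⟩)/√2, so ⟨-x|ψ⟩ = (5 + i) / (√2·√14).
P = |5 + i|² / 28 = 26/28.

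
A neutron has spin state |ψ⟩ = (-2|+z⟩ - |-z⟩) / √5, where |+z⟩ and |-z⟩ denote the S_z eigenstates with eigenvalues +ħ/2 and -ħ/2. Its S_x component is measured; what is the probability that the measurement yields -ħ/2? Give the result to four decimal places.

|-x⟩ = (|+z⟩ - |-z⟩)/√2, so ⟨-x|ψ⟩ = (-1) / (√2·√5).
P = |-1|² / 10 = 1/10.

0.1000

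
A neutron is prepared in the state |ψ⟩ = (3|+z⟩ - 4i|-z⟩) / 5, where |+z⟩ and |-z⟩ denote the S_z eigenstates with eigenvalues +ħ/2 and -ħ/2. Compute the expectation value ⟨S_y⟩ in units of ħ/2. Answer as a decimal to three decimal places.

⟨σ_y⟩ = 2 Im(a* b)/(|a|²+|b|²) with a = 3, b = -4i.
a* b = -12i, so ⟨σ_y⟩ = -24/25.
⟨S_y⟩ = (ħ/2)·⟨σ_y⟩.

-0.960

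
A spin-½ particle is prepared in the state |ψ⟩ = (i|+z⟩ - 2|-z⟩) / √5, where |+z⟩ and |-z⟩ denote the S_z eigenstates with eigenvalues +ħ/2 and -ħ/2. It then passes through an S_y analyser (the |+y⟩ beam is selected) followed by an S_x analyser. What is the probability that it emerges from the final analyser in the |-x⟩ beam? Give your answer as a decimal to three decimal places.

First analyser (S_y): P(|+y⟩) = |⟨+y|ψ⟩|² = 9/10.
After stage 1 the state is |+y⟩; P(|-x⟩) = |⟨-x|+y⟩|² = 1/2.
Joint probability = 9/10 × 1/2 = 0.450.

0.450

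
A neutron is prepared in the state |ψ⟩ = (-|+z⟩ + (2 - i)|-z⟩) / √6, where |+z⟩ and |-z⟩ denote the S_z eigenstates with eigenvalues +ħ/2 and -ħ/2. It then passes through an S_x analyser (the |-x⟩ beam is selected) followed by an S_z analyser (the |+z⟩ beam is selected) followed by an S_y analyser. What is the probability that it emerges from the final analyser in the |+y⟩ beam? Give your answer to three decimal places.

0.208

First analyser (S_x): P(|-x⟩) = |⟨-x|ψ⟩|² = 10/12.
After stage 1 the state is |-x⟩; P(|+z⟩) = |⟨+z|-x⟩|² = 1/2.
After stage 2 the state is |+z⟩; P(|+y⟩) = |⟨+y|+z⟩|² = 1/2.
Joint probability = 10/12 × 1/2 × 1/2 = 0.208.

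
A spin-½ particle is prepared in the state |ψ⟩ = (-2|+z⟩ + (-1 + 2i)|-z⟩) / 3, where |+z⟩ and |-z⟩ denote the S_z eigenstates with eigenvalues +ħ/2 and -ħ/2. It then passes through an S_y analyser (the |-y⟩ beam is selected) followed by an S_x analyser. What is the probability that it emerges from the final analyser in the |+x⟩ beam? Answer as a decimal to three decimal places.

First analyser (S_y): P(|-y⟩) = |⟨-y|ψ⟩|² = 17/18.
After stage 1 the state is |-y⟩; P(|+x⟩) = |⟨+x|-y⟩|² = 1/2.
Joint probability = 17/18 × 1/2 = 0.472.

0.472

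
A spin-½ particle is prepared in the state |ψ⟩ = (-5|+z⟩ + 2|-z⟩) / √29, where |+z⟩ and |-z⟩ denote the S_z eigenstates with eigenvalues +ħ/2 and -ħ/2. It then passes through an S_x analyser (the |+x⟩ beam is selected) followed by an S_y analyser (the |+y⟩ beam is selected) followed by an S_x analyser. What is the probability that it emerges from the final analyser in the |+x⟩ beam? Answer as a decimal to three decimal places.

First analyser (S_x): P(|+x⟩) = |⟨+x|ψ⟩|² = 9/58.
After stage 1 the state is |+x⟩; P(|+y⟩) = |⟨+y|+x⟩|² = 1/2.
After stage 2 the state is |+y⟩; P(|+x⟩) = |⟨+x|+y⟩|² = 1/2.
Joint probability = 9/58 × 1/2 × 1/2 = 0.039.

0.039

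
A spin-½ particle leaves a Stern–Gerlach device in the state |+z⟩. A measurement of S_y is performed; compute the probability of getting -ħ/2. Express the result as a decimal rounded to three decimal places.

In the S_z basis, |+z⟩ = |↑⟩ and |-y⟩ = (|↑⟩ - i|↓⟩)/√2.
|⟨-y|+z⟩|² = 1/2.

0.500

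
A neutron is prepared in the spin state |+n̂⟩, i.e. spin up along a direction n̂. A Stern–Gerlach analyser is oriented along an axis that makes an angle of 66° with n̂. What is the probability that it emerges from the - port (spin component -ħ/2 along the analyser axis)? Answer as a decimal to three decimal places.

For spin-½, the probability of finding spin-up along an axis at angle θ to the initial spin direction is cos²(θ/2); spin-down is sin²(θ/2).
θ = 66°, so P = sin²(33°) ≈ 0.297.

0.297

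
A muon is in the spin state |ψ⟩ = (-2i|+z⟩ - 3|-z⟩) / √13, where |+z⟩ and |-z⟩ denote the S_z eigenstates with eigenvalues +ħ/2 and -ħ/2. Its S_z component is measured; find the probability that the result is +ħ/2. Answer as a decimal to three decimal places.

0.308

The +ħ/2 outcome corresponds to |+z⟩. Its amplitude in |ψ⟩ is -2i/√13.
P = |-2i|² / 13 = 4/13.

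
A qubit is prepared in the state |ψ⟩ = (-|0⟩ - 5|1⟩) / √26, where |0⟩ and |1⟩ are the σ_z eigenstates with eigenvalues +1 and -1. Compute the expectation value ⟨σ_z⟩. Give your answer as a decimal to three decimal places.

⟨σ_z⟩ = |a|² - |b|² divided by |a|²+|b|², with a, b the |0⟩, |1⟩ amplitudes.
= (1 - 25)/26 = -24/26.

-0.923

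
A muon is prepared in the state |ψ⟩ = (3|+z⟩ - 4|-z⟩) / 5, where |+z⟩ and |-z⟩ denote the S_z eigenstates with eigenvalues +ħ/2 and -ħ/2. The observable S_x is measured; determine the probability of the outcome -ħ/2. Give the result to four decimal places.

0.9800

|-x⟩ = (|+z⟩ - |-z⟩)/√2, so ⟨-x|ψ⟩ = (7) / (√2·5).
P = |7|² / 50 = 49/50.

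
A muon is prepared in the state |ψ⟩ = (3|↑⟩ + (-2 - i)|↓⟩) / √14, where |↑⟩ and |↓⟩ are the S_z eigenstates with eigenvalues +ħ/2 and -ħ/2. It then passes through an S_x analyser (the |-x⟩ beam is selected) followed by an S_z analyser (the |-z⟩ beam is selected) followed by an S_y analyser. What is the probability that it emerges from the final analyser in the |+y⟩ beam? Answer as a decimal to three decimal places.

First analyser (S_x): P(|-x⟩) = |⟨-x|ψ⟩|² = 26/28.
After stage 1 the state is |-x⟩; P(|-z⟩) = |⟨-z|-x⟩|² = 1/2.
After stage 2 the state is |-z⟩; P(|+y⟩) = |⟨+y|-z⟩|² = 1/2.
Joint probability = 26/28 × 1/2 × 1/2 = 0.232.

0.232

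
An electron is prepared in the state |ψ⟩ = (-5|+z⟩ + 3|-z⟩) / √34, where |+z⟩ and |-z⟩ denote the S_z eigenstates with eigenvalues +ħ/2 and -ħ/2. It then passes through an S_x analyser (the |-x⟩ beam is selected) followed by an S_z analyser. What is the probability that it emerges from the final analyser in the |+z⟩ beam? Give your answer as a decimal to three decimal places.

First analyser (S_x): P(|-x⟩) = |⟨-x|ψ⟩|² = 64/68.
After stage 1 the state is |-x⟩; P(|+z⟩) = |⟨+z|-x⟩|² = 1/2.
Joint probability = 64/68 × 1/2 = 0.471.

0.471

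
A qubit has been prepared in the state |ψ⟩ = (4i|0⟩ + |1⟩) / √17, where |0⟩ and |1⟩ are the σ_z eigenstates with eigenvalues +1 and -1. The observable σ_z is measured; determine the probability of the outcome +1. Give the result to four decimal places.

The +1 outcome corresponds to |0⟩. Its amplitude in |ψ⟩ is 4i/√17.
P = |4i|² / 17 = 16/17.

0.9412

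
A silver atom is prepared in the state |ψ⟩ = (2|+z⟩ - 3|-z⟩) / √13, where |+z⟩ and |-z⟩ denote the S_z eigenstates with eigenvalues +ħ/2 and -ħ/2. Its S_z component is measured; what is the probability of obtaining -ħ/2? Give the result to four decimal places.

0.6923

The -ħ/2 outcome corresponds to |-z⟩. Its amplitude in |ψ⟩ is -3/√13.
P = |-3|² / 13 = 9/13.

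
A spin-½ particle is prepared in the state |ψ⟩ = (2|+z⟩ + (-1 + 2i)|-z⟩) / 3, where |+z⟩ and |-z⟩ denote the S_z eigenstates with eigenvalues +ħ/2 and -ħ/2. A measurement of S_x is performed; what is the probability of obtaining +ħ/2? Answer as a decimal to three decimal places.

0.278

|+x⟩ = (|+z⟩ + |-z⟩)/√2, so ⟨+x|ψ⟩ = (1 + 2i) / (√2·3).
P = |1 + 2i|² / 18 = 5/18.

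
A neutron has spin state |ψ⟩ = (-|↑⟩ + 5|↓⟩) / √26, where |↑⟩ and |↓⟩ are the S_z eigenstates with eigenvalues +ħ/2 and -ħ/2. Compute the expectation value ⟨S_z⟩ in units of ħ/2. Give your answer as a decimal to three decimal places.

⟨σ_z⟩ = |a|² - |b|² divided by |a|²+|b|², with a, b the |↑⟩, |↓⟩ amplitudes.
= (1 - 25)/26 = -24/26.
⟨S_z⟩ = (ħ/2)·⟨σ_z⟩.

-0.923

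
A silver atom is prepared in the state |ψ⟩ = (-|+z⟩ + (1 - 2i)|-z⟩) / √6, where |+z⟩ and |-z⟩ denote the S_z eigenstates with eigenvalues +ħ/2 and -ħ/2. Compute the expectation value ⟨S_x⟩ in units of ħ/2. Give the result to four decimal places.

-0.3333

⟨σ_x⟩ = 2 Re(a* b)/(|a|²+|b|²) with a = -1, b = (1 - 2i).
a* b = (-1 + 2i), so ⟨σ_x⟩ = -2/6.
⟨S_x⟩ = (ħ/2)·⟨σ_x⟩.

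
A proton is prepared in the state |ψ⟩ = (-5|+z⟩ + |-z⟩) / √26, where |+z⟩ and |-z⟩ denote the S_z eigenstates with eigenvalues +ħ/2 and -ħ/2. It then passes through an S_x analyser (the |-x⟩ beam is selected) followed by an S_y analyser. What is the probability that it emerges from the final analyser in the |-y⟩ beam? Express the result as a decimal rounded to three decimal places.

First analyser (S_x): P(|-x⟩) = |⟨-x|ψ⟩|² = 36/52.
After stage 1 the state is |-x⟩; P(|-y⟩) = |⟨-y|-x⟩|² = 1/2.
Joint probability = 36/52 × 1/2 = 0.346.

0.346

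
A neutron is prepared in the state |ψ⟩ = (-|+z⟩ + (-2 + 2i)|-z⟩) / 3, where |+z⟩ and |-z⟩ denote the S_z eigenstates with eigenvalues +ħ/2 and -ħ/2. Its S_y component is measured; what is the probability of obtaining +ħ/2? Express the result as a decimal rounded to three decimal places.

0.278

|+y⟩ = (|+z⟩ + i|-z⟩)/√2, so ⟨+y|ψ⟩ = (1 + 2i) / (√2·3).
P = |1 + 2i|² / 18 = 5/18.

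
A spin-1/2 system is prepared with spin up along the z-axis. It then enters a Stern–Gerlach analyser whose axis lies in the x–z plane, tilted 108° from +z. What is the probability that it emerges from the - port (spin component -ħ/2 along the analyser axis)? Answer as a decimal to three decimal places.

For spin-½, the probability of finding spin-up along an axis at angle θ to the initial spin direction is cos²(θ/2); spin-down is sin²(θ/2).
θ = 108°, so P = sin²(54°) ≈ 0.655.

0.655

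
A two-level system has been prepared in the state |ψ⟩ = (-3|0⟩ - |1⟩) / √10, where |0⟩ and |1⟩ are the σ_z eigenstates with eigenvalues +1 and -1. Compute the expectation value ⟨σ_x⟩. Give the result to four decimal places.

0.6000

⟨σ_x⟩ = 2 Re(a* b)/(|a|²+|b|²) with a = -3, b = -1.
a* b = 3, so ⟨σ_x⟩ = 6/10.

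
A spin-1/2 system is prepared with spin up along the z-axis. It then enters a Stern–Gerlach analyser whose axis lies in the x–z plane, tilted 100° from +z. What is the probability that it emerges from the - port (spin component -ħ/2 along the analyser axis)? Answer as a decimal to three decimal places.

0.587

For spin-½, the probability of finding spin-up along an axis at angle θ to the initial spin direction is cos²(θ/2); spin-down is sin²(θ/2).
θ = 100°, so P = sin²(50°) ≈ 0.587.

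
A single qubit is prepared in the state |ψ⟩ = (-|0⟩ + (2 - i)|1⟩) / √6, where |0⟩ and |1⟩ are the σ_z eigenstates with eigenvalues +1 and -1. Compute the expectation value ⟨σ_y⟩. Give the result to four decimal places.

⟨σ_y⟩ = 2 Im(a* b)/(|a|²+|b|²) with a = -1, b = (2 - i).
a* b = (-2 + i), so ⟨σ_y⟩ = 2/6.

0.3333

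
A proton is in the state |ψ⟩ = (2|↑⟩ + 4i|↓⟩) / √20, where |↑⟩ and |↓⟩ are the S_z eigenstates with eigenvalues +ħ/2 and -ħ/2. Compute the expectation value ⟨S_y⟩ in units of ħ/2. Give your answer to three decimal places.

0.800

⟨σ_y⟩ = 2 Im(a* b)/(|a|²+|b|²) with a = 2, b = 4i.
a* b = 8i, so ⟨σ_y⟩ = 16/20.
⟨S_y⟩ = (ħ/2)·⟨σ_y⟩.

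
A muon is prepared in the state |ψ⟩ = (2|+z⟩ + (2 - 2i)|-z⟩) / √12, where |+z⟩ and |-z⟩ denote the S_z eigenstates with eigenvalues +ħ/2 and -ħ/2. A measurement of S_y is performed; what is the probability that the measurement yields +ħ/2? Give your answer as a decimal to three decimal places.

|+y⟩ = (|+z⟩ + i|-z⟩)/√2, so ⟨+y|ψ⟩ = (-2i) / (√2·√12).
P = |-2i|² / 24 = 4/24.

0.167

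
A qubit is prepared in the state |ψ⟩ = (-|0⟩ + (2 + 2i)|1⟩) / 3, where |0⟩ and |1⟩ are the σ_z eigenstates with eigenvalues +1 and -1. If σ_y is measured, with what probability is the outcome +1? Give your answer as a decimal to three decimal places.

0.278

|+y⟩ = (|0⟩ + i|1⟩)/√2, so ⟨+y|ψ⟩ = (1 - 2i) / (√2·3).
P = |1 - 2i|² / 18 = 5/18.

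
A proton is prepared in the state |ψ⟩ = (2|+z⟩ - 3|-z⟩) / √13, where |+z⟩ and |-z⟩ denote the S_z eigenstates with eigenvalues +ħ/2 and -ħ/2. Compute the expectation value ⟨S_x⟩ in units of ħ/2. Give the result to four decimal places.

-0.9231

⟨σ_x⟩ = 2 Re(a* b)/(|a|²+|b|²) with a = 2, b = -3.
a* b = -6, so ⟨σ_x⟩ = -12/13.
⟨S_x⟩ = (ħ/2)·⟨σ_x⟩.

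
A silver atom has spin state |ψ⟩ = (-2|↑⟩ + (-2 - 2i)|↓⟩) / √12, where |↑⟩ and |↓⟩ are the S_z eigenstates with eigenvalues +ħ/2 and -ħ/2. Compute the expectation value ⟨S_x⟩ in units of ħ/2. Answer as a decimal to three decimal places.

0.667

⟨σ_x⟩ = 2 Re(a* b)/(|a|²+|b|²) with a = -2, b = (-2 - 2i).
a* b = (4 + 4i), so ⟨σ_x⟩ = 8/12.
⟨S_x⟩ = (ħ/2)·⟨σ_x⟩.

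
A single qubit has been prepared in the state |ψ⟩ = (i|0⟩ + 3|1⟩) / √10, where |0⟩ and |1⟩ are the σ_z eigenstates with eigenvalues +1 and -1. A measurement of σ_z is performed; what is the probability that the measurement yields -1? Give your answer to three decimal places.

0.900

The -1 outcome corresponds to |1⟩. Its amplitude in |ψ⟩ is 3/√10.
P = |3|² / 10 = 9/10.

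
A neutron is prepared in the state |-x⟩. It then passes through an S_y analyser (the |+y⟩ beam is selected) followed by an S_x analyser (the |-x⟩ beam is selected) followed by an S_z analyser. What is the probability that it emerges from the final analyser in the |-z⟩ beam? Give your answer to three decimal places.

0.125

First analyser (S_y): from |-x⟩, P(|+y⟩) = 1/2.
After stage 1 the state is |+y⟩; P(|-x⟩) = |⟨-x|+y⟩|² = 1/2.
After stage 2 the state is |-x⟩; P(|-z⟩) = |⟨-z|-x⟩|² = 1/2.
Joint probability = 1/2 × 1/2 × 1/2 = 0.125.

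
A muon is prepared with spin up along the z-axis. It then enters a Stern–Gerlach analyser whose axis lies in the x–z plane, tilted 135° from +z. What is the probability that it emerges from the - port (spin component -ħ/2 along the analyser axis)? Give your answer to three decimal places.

For spin-½, the probability of finding spin-up along an axis at angle θ to the initial spin direction is cos²(θ/2); spin-down is sin²(θ/2).
θ = 135°, so P = sin²(67.5°) ≈ 0.854.

0.854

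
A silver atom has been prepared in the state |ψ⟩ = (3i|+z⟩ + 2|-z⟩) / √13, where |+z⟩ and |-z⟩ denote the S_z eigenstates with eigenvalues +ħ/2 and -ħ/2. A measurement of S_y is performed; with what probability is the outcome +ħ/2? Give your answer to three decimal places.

|+y⟩ = (|+z⟩ + i|-z⟩)/√2, so ⟨+y|ψ⟩ = (i) / (√2·√13).
P = |i|² / 26 = 1/26.

0.038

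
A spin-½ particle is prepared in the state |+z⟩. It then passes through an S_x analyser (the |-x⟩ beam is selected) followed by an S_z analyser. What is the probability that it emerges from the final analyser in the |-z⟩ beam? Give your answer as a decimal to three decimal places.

First analyser (S_x): from |+z⟩, P(|-x⟩) = 1/2.
After stage 1 the state is |-x⟩; P(|-z⟩) = |⟨-z|-x⟩|² = 1/2.
Joint probability = 1/2 × 1/2 = 0.250.

0.250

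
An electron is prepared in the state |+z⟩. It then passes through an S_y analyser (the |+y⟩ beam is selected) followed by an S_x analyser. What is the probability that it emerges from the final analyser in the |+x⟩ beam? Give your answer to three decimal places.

0.250

First analyser (S_y): from |+z⟩, P(|+y⟩) = 1/2.
After stage 1 the state is |+y⟩; P(|+x⟩) = |⟨+x|+y⟩|² = 1/2.
Joint probability = 1/2 × 1/2 = 0.250.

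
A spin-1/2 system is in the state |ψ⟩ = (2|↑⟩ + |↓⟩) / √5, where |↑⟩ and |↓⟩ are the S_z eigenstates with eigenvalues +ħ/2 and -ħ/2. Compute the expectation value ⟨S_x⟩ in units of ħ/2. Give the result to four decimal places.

0.8000

⟨σ_x⟩ = 2 Re(a* b)/(|a|²+|b|²) with a = 2, b = 1.
a* b = 2, so ⟨σ_x⟩ = 4/5.
⟨S_x⟩ = (ħ/2)·⟨σ_x⟩.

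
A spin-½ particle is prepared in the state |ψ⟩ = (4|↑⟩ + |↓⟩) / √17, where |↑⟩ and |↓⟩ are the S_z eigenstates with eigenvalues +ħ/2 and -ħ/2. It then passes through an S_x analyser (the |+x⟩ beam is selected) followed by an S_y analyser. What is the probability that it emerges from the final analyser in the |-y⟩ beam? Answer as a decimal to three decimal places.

First analyser (S_x): P(|+x⟩) = |⟨+x|ψ⟩|² = 25/34.
After stage 1 the state is |+x⟩; P(|-y⟩) = |⟨-y|+x⟩|² = 1/2.
Joint probability = 25/34 × 1/2 = 0.368.

0.368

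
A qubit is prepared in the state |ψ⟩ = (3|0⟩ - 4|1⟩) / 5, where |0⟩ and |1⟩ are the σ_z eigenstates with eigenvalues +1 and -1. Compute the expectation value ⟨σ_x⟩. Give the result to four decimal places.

-0.9600

⟨σ_x⟩ = 2 Re(a* b)/(|a|²+|b|²) with a = 3, b = -4.
a* b = -12, so ⟨σ_x⟩ = -24/25.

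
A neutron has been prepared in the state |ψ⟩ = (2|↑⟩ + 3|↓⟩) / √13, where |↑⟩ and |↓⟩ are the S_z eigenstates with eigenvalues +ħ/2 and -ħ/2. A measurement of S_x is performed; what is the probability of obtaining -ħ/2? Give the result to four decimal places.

0.0385

|-x⟩ = (|↑⟩ - |↓⟩)/√2, so ⟨-x|ψ⟩ = (-1) / (√2·√13).
P = |-1|² / 26 = 1/26.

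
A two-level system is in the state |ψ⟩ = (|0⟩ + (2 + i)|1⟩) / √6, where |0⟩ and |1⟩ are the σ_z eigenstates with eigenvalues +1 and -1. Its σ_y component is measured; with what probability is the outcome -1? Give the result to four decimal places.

0.3333

|-y⟩ = (|0⟩ - i|1⟩)/√2, so ⟨-y|ψ⟩ = (2i) / (√2·√6).
P = |2i|² / 12 = 4/12.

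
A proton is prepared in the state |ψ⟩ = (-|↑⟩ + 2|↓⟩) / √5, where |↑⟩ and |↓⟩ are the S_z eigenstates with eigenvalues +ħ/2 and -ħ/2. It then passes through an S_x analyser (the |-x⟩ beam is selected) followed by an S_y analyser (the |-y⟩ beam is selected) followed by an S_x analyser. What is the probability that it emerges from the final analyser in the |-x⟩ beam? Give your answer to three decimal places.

First analyser (S_x): P(|-x⟩) = |⟨-x|ψ⟩|² = 9/10.
After stage 1 the state is |-x⟩; P(|-y⟩) = |⟨-y|-x⟩|² = 1/2.
After stage 2 the state is |-y⟩; P(|-x⟩) = |⟨-x|-y⟩|² = 1/2.
Joint probability = 9/10 × 1/2 × 1/2 = 0.225.

0.225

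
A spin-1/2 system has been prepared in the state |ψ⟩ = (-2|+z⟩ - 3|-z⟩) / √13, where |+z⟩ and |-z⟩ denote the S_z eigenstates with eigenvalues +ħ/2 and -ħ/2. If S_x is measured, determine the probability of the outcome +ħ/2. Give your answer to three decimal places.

|+x⟩ = (|+z⟩ + |-z⟩)/√2, so ⟨+x|ψ⟩ = (-5) / (√2·√13).
P = |-5|² / 26 = 25/26.

0.962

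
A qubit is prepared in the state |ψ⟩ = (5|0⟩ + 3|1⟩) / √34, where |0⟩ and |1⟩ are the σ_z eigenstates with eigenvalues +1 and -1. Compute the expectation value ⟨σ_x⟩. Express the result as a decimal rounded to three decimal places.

0.882

⟨σ_x⟩ = 2 Re(a* b)/(|a|²+|b|²) with a = 5, b = 3.
a* b = 15, so ⟨σ_x⟩ = 30/34.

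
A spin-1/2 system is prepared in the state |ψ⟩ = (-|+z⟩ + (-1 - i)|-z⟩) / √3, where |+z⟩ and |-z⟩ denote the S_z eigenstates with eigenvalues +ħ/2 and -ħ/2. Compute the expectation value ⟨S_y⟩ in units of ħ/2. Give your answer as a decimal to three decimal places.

0.667

⟨σ_y⟩ = 2 Im(a* b)/(|a|²+|b|²) with a = -1, b = (-1 - i).
a* b = (1 + i), so ⟨σ_y⟩ = 2/3.
⟨S_y⟩ = (ħ/2)·⟨σ_y⟩.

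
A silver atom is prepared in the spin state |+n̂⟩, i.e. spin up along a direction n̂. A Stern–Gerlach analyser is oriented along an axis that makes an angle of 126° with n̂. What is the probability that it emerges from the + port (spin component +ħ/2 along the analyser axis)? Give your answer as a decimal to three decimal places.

0.206

For spin-½, the probability of finding spin-up along an axis at angle θ to the initial spin direction is cos²(θ/2); spin-down is sin²(θ/2).
θ = 126°, so P = cos²(63°) ≈ 0.206.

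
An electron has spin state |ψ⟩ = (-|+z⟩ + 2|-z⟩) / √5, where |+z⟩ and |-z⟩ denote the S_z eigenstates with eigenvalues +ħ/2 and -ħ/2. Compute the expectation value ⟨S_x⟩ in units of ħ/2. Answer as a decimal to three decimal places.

-0.800

⟨σ_x⟩ = 2 Re(a* b)/(|a|²+|b|²) with a = -1, b = 2.
a* b = -2, so ⟨σ_x⟩ = -4/5.
⟨S_x⟩ = (ħ/2)·⟨σ_x⟩.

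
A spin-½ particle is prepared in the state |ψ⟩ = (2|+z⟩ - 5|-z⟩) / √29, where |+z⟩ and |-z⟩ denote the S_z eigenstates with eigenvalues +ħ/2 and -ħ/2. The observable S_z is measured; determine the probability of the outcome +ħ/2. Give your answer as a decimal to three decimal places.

0.138

The +ħ/2 outcome corresponds to |+z⟩. Its amplitude in |ψ⟩ is 2/√29.
P = |2|² / 29 = 4/29.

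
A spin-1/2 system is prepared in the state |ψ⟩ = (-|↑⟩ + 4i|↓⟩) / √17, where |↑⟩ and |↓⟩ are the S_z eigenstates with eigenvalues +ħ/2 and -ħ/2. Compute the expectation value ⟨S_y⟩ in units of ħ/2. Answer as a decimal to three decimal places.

-0.471

⟨σ_y⟩ = 2 Im(a* b)/(|a|²+|b|²) with a = -1, b = 4i.
a* b = -4i, so ⟨σ_y⟩ = -8/17.
⟨S_y⟩ = (ħ/2)·⟨σ_y⟩.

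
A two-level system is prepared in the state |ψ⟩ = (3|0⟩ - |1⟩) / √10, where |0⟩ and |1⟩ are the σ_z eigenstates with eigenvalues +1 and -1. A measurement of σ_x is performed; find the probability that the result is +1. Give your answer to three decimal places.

|+x⟩ = (|0⟩ + |1⟩)/√2, so ⟨+x|ψ⟩ = (2) / (√2·√10).
P = |2|² / 20 = 4/20.

0.200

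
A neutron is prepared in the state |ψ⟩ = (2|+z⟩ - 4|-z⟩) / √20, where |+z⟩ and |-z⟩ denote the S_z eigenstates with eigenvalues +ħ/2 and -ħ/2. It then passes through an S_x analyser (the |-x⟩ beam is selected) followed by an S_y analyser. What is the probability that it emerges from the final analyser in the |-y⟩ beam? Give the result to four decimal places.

0.4500

First analyser (S_x): P(|-x⟩) = |⟨-x|ψ⟩|² = 36/40.
After stage 1 the state is |-x⟩; P(|-y⟩) = |⟨-y|-x⟩|² = 1/2.
Joint probability = 36/40 × 1/2 = 0.4500.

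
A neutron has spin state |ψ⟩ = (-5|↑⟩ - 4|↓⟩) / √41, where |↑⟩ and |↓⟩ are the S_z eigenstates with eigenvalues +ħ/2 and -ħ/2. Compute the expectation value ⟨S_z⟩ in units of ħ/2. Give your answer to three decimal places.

0.220

⟨σ_z⟩ = |a|² - |b|² divided by |a|²+|b|², with a, b the |↑⟩, |↓⟩ amplitudes.
= (25 - 16)/41 = 9/41.
⟨S_z⟩ = (ħ/2)·⟨σ_z⟩.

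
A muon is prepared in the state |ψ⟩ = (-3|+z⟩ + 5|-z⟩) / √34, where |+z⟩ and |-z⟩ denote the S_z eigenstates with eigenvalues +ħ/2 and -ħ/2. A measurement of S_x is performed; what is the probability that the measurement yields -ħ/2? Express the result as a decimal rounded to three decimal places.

|-x⟩ = (|+z⟩ - |-z⟩)/√2, so ⟨-x|ψ⟩ = (-8) / (√2·√34).
P = |-8|² / 68 = 64/68.

0.941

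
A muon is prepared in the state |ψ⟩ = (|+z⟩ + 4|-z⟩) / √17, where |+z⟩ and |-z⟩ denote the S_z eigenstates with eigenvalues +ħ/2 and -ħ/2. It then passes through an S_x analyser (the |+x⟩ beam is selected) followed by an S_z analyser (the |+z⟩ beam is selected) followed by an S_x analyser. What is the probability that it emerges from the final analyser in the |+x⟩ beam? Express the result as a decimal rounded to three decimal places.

0.184

First analyser (S_x): P(|+x⟩) = |⟨+x|ψ⟩|² = 25/34.
After stage 1 the state is |+x⟩; P(|+z⟩) = |⟨+z|+x⟩|² = 1/2.
After stage 2 the state is |+z⟩; P(|+x⟩) = |⟨+x|+z⟩|² = 1/2.
Joint probability = 25/34 × 1/2 × 1/2 = 0.184.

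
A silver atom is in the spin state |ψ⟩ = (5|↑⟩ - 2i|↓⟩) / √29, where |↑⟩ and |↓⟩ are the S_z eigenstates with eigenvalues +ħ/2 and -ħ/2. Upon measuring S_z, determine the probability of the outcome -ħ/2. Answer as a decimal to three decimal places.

0.138

The -ħ/2 outcome corresponds to |↓⟩. Its amplitude in |ψ⟩ is -2i/√29.
P = |-2i|² / 29 = 4/29.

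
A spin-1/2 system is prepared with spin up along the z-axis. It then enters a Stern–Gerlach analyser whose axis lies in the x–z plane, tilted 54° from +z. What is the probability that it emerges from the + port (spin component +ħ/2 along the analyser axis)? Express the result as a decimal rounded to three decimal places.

0.794

For spin-½, the probability of finding spin-up along an axis at angle θ to the initial spin direction is cos²(θ/2); spin-down is sin²(θ/2).
θ = 54°, so P = cos²(27°) ≈ 0.794.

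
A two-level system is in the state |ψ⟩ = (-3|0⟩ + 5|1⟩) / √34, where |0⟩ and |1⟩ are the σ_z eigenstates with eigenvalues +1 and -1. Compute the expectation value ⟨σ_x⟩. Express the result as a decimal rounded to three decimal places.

-0.882

⟨σ_x⟩ = 2 Re(a* b)/(|a|²+|b|²) with a = -3, b = 5.
a* b = -15, so ⟨σ_x⟩ = -30/34.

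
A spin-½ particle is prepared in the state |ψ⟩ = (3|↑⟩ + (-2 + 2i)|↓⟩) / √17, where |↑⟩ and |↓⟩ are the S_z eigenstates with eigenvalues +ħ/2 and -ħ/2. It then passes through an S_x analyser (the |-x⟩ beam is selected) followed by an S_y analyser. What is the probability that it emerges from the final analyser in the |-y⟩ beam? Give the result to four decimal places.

0.4265

First analyser (S_x): P(|-x⟩) = |⟨-x|ψ⟩|² = 29/34.
After stage 1 the state is |-x⟩; P(|-y⟩) = |⟨-y|-x⟩|² = 1/2.
Joint probability = 29/34 × 1/2 = 0.4265.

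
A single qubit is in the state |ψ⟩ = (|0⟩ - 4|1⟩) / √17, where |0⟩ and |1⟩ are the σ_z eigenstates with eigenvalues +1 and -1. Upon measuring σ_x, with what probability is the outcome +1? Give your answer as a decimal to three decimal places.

|+x⟩ = (|0⟩ + |1⟩)/√2, so ⟨+x|ψ⟩ = (-3) / (√2·√17).
P = |-3|² / 34 = 9/34.

0.265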